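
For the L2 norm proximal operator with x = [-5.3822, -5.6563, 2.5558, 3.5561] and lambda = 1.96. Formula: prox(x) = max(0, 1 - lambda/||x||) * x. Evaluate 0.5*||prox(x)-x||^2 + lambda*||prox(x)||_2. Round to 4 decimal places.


Step 1: Compute ||x||.
||x|| = 8.9521
Step 2: Compute scaling factor.
scale = max(0, 1 - 1.96/8.9521) = 0.7811
Step 3: prox(x) = [-4.2038, -4.4179, 1.9962, 2.7775]
||prox(x)|| = 6.9921
Step 4: Proximal objective.
0.5*||prox-x||^2 = 1.9208
lambda*||prox|| = 13.7045
Total = 15.6253


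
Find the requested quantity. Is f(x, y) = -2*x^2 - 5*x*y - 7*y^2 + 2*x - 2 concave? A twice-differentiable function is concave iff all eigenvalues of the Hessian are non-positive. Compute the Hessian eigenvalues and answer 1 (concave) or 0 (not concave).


The Hessian of f(x,y) = -2*x^2 - 5*x*y - 7*y^2 + 2*x - 2 is:
H = [[-4, -5], [-5, -14]]
Trace = -4 - 14 = -18
Determinant = -4*-14 - (-5)^2 = 31
Discriminant = (-18)^2 - 4*31 = 200.0
Eigenvalues: lambda_1 = -16.0711, lambda_2 = -1.9289
The function is concave.

1


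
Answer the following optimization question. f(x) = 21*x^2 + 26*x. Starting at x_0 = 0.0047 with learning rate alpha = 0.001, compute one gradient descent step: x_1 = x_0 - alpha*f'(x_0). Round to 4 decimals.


We compute the gradient at x_0 and apply the update.
f'(x) = 42*x + 26
f'(0.0047) = 42*0.0047 + 26 = 26.1974
x_1 = 0.0047 - 0.001*26.1974 = -0.0215


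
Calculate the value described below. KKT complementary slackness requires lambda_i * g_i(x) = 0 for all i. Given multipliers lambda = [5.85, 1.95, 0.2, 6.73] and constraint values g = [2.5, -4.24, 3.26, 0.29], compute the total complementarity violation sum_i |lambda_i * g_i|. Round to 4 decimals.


KKT complementary slackness check:
lambda_1 * g_1 = 5.85 * 2.5 = 14.625
lambda_2 * g_2 = 1.95 * -4.24 = -8.268
lambda_3 * g_3 = 0.2 * 3.26 = 0.652
lambda_4 * g_4 = 6.73 * 0.29 = 1.9517
Total violation = 14.625 + 8.268 + 0.652 + 1.9517 = 25.4967


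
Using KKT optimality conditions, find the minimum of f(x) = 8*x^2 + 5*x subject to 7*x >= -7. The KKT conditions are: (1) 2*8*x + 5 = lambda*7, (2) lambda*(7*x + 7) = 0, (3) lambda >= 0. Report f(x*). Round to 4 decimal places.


Step 1: Try lambda = 0 (constraint inactive).
Stationarity: 2*8*x + 5 = 0
x* = -5/(2*8) = -0.3125
Check constraint: 7*-0.3125 = -2.1875 >= -7 -- satisfied.
Step 2: Compute optimal value.
f(x*) = 8*(-0.3125)^2 + 5*(-0.3125) = -0.7813


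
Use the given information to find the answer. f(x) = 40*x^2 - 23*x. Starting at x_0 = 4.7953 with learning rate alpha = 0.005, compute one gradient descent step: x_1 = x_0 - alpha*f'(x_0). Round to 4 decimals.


We compute the gradient at x_0 and apply the update.
f'(x) = 80*x - 23
f'(4.7953) = 80*4.7953 - 23 = 360.624
x_1 = 4.7953 - 0.005*360.624 = 2.9922


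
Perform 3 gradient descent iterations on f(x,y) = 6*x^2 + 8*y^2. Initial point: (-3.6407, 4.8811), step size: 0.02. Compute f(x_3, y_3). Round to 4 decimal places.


Gradient descent on f(x,y) = 6*x^2 + 8*y^2.
Starting point: (-3.6407, 4.8811), alpha = 0.02
Step 1: grad_x = 2*6*-3.6407 = -43.6884, grad_y = 2*8*4.8811 = 78.0976
  x_1 = -3.6407 - 0.02*-43.6884 = -2.7669
  y_1 = 4.8811 - 0.02*78.0976 = 3.3191
Step 2: grad_x = 2*6*-2.7669 = -33.2032, grad_y = 2*8*3.3191 = 53.1064
  x_2 = -2.7669 - 0.02*-33.2032 = -2.1029
  y_2 = 3.3191 - 0.02*53.1064 = 2.257
Step 3: grad_x = 2*6*-2.1029 = -25.2344, grad_y = 2*8*2.257 = 36.1123
  x_3 = -2.1029 - 0.02*-25.2344 = -1.5982
  y_3 = 2.257 - 0.02*36.1123 = 1.5348
f(-1.5982, 1.5348) = 6*(-1.5982)^2 + 8*1.5348^2 = 34.1693


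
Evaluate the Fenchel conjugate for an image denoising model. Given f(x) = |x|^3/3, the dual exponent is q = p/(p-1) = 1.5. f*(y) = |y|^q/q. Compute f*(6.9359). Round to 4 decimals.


The conjugate exponent q satisfies 1/p + 1/q = 1.
p = 3, so q = 3/(3 - 1) = 1.5
|y|^q = 6.9359^1.5 = 18.2665
f*(6.9359) = 18.2665 / 1.5 = 12.1776


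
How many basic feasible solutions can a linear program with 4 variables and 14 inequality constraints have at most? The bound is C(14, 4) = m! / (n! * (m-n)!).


Each vertex corresponds to some choice of n active constraints out of m, so the number of vertices is at most C(m, n) = m! / (n!(m-n)!).
m = 14, n = 4
Numerator: 14 * 13 * 12 * 11
Denominator: 4! = 24
C(14, 4) = 1001


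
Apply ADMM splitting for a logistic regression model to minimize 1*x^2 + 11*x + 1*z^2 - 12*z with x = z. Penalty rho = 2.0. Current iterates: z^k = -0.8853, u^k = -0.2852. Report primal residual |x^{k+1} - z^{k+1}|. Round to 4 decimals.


ADMM iteration with rho = 2.0, z^k = -0.8853, u^k = -0.2852
Step 1: x-update.
Minimize 1*x^2 + 11*x + (2.0/2)*(x + 0.8853 - 0.2852)^2
FOC: (2*1 + 2.0)*x = -11 + 2.0*(-0.8853 + 0.2852)
x^{k+1} = -3.0501
Step 2: z-update.
Minimize 1*z^2 - 12*z + (2.0/2)*(-3.0501 - z - 0.2852)^2
FOC: (2*1 + 2.0)*z = 12 + 2.0*(-3.0501 - 0.2852)
z^{k+1} = 1.3324
Step 3: u-update.
u^{k+1} = -0.2852 - 3.0501 - 1.3324 = -4.6676
Step 4: Primal residual = |-3.0501 - 1.3324| = 4.3824


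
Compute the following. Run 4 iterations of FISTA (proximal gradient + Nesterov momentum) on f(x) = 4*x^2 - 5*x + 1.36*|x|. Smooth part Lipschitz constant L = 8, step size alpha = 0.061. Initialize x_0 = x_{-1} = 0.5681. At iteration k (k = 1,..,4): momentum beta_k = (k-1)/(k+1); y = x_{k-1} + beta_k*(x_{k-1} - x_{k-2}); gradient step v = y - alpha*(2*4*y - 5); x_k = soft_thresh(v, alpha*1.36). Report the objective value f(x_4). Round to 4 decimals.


FISTA on f(x) = 4*x^2 - 5*x + 1.36*|x|
L = 8, alpha = 0.061
Iteration 1: beta = 0.0, y = 0.5681 + 0.0*(0.5681 - 0.5681) = 0.5681
  grad(y) = -0.4552, v = y - alpha*grad = 0.5959
  prox(v) = soft_thresh(0.5959, 0.083) = 0.5129
Iteration 2: beta = 0.3333, y = 0.5129 + 0.3333*(0.5129 - 0.5681) = 0.4945
  grad(y) = -1.0439, v = y - alpha*grad = 0.5582
  prox(v) = soft_thresh(0.5582, 0.083) = 0.4752
Iteration 3: beta = 0.5, y = 0.4752 + 0.5*(0.4752 - 0.5129) = 0.4564
  grad(y) = -1.3489, v = y - alpha*grad = 0.5387
  prox(v) = soft_thresh(0.5387, 0.083) = 0.4557
Iteration 4: beta = 0.6, y = 0.4557 + 0.6*(0.4557 - 0.4752) = 0.444
  grad(y) = -1.448, v = y - alpha*grad = 0.5323
  prox(v) = soft_thresh(0.5323, 0.083) = 0.4494
f(x_4) = 4*0.4494^2 - 5*0.4494 + 1.36*|0.4494| = -0.828


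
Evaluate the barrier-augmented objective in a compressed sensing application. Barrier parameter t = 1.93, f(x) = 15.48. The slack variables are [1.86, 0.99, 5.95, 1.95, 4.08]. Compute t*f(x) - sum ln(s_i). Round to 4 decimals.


Step 1: Compute log-barrier.
ln values: [0.6206, -0.0101, 1.7834, 0.6678, 1.4061]
phi = -(0.6206 - 0.0101 + 1.7834 + 0.6678 + 1.4061) = -4.4678
Step 2: Compute augmented objective.
t*f(x) = 1.93*15.48 = 29.8764
Total = 29.8764 - 4.4678 = 25.4086


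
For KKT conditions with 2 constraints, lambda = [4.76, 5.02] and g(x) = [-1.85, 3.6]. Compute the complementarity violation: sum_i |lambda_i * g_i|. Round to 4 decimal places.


KKT complementary slackness check:
lambda_1 * g_1 = 4.76 * -1.85 = -8.806
lambda_2 * g_2 = 5.02 * 3.6 = 18.072
Total violation = 8.806 + 18.072 = 26.878


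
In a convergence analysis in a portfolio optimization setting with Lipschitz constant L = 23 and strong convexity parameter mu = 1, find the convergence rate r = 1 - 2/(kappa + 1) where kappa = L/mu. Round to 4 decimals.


Step 1: Compute the condition number.
kappa = L/mu = 23/1 = 23.0
Step 2: Compute the convergence rate.
r = 1 - 2/(kappa + 1) = 1 - 2*mu/(L + mu) = (L - mu)/(L + mu) = 22/24 = 0.9167


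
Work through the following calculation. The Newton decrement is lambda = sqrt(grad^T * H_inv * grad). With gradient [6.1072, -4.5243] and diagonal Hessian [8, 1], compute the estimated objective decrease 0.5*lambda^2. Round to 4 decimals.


Step 1: H is diagonal, so H^(-1) * g = [0.7634, -4.5243].
Step 2: g^T H^(-1) g = sum_i g_i^2 / H_ii
  = (6.1072)^2/8 + (-4.5243)^2/1
  = 4.6622 + 20.4693 = 25.1315
Step 3: Objective decrease = 0.5 * g^T H^(-1) g = 12.5658


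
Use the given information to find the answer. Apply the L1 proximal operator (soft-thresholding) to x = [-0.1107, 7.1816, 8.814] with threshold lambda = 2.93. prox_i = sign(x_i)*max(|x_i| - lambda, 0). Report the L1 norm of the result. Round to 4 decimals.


Soft-thresholding with lambda = 2.93:
prox(-0.1107) = sign(-0.1107)*max(|-0.1107| - 2.93, 0) = 0.0
prox(7.1816) = sign(7.1816)*max(|7.1816| - 2.93, 0) = 4.2516
prox(8.814) = sign(8.814)*max(|8.814| - 2.93, 0) = 5.884
prox(x) = [0.0, 4.2516, 5.884]
||prox(x)||_1 = 0.0 + 4.2516 + 5.884 = 10.1356


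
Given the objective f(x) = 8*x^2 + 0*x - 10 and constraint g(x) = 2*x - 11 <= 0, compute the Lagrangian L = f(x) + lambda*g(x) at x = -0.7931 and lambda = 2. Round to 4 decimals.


Step 1: Evaluate f(x).
f(-0.7931) = 8*(-0.7931)^2 + 0*(-0.7931) - 10 = -4.9679
Step 2: Evaluate g(x).
g(-0.7931) = 2*-0.7931 - 11 = -12.5862
Step 3: Compute Lagrangian.
L = -4.9679 + 2*-12.5862 = -30.1403


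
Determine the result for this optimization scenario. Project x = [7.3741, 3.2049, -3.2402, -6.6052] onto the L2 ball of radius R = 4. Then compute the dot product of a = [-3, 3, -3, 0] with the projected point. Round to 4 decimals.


Step 1: Compute ||x|| (intermediates to 6 decimals).
||x|| = sqrt(7.3741^2 + 3.2049^2 + (-3.2402)^2 + (-6.6052)^2) = 10.898454
Step 2: Project.
Since ||x|| > R, scale = R/||x|| = 4/10.898454 = 0.367025, proj(x) = scale * x
proj(x) = [2.706479, 1.176278, -1.189234, -2.424274]
Step 3: Dot product.
a^T * proj(x) = -3*2.706479 + 3*1.176278 - 3*(-1.189234) + 0*(-2.424274) = -1.0229


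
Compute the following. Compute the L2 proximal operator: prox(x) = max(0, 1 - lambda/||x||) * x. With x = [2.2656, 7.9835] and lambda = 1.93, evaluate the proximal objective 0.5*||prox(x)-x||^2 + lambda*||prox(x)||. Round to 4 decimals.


Step 1: Compute ||x||.
||x|| = 8.2987
Step 2: Compute scaling factor.
scale = max(0, 1 - 1.93/8.2987) = 0.7674
Step 3: prox(x) = [1.7387, 6.1268]
||prox(x)|| = 6.3687
Step 4: Proximal objective.
0.5*||prox-x||^2 = 1.8625
lambda*||prox|| = 12.2916
Total = 14.1541


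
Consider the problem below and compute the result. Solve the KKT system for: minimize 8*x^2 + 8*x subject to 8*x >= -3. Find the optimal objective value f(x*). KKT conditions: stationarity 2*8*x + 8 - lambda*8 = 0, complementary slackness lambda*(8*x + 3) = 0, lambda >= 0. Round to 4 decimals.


Step 1: Try lambda = 0 (constraint inactive).
x_unc = -8/(2*8) = -0.5
Check: 8*-0.5 = -4.0 < -3 -- violated!
Step 2: Constraint must be active: 8*x = -3
x* = -3/8 = -0.375
lambda = (2*8*(-0.375) + 8)/8 = 0.25
Step 3: Compute optimal value.
f(x*) = 8*(-0.375)^2 + 8*(-0.375) = -1.875


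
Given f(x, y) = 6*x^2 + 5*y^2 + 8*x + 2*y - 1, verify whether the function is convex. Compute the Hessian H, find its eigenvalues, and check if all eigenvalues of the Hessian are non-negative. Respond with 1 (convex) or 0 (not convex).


The Hessian of f(x,y) = 6*x^2 + 5*y^2 + 8*x + 2*y - 1 is:
H = [[12, 0], [0, 10]]
Trace = 12 + 10 = 22
Determinant = 12*10 - (0)^2 = 120
Discriminant = (22)^2 - 4*120 = 4.0
Eigenvalues: lambda_1 = 10.0, lambda_2 = 12.0
The function is convex.

1


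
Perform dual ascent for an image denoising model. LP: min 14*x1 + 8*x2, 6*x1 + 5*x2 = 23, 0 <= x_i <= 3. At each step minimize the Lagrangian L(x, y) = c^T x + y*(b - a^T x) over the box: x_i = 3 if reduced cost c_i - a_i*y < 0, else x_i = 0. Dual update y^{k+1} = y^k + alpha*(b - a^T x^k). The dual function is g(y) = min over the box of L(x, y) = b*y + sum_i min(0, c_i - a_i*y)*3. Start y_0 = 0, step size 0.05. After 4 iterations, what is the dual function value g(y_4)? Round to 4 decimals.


Dual ascent for LP: min 14*x1 + 8*x2, 6*x1 + 5*x2 = 23, 0 <= x_i <= 3
Step 1: y^k = 0.0, reduced costs: (14.0, 8.0)
  x^k = (0.0, 0.0), subgradient = b - a^T x = 23.0
  y^{k+1} = 0.0 + 0.05*23.0 = 1.15
Step 2: y^k = 1.15, reduced costs: (7.1, 2.25)
  x^k = (0.0, 0.0), subgradient = b - a^T x = 23.0
  y^{k+1} = 1.15 + 0.05*23.0 = 2.3
Step 3: y^k = 2.3, reduced costs: (0.2, -3.5)
  x^k = (0.0, 3.0), subgradient = b - a^T x = 8.0
  y^{k+1} = 2.3 + 0.05*8.0 = 2.7
Step 4: y^k = 2.7, reduced costs: (-2.2, -5.5)
  x^k = (3.0, 3.0), subgradient = b - a^T x = -10.0
  y^{k+1} = 2.7 + 0.05*-10.0 = 2.2
Dual objective at y_4 = 2.2: reduced costs (0.8, -3.0), box minimizer x = (0.0, 3.0)
g(y_4) = b*y + (c1 - a1*y)*x1 + (c2 - a2*y)*x2 = 23*2.2 + 0.8*0.0 + (-3.0)*3.0 = 50.6 + 0.0 - 9.0 = 41.6


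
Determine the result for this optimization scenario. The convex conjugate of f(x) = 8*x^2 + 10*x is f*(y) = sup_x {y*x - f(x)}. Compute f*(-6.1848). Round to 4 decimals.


f*(y) = sup_x {y*x - a*x^2 - b*x} = sup_x {(y-b)*x - a*x^2}
FOC: (y - b) - 2a*x = 0 => x* = (y - b)/(2a)
x* = (-6.1848 - 10)/(2*8) = -1.0116
f*(-6.1848) = (y-b)^2/(4a) = (-6.1848 - 10)^2/(4*8)
= 261.9478/32 = 8.1859


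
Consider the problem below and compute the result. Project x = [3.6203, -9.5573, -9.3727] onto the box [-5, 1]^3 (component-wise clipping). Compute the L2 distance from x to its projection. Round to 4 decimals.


Project each component onto [-5, 1].
clip(3.6203) = 1.0, clip(-9.5573) = -5.0, clip(-9.3727) = -5.0
Projection = [1.0, -5.0, -5.0]
Squared diffs: [6.866, 20.769, 19.1205]
Distance = sqrt(46.7555) = 6.8378


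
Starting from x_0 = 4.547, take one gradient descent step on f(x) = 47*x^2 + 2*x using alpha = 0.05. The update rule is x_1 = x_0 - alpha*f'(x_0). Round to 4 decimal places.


We compute the gradient at x_0 and apply the update.
f'(x) = 94*x + 2
f'(4.547) = 94*4.547 + 2 = 429.418
x_1 = 4.547 - 0.05*429.418 = -16.9239


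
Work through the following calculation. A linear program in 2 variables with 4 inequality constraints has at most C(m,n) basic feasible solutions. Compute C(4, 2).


Each vertex corresponds to some choice of n active constraints out of m, so the number of vertices is at most C(m, n) = m! / (n!(m-n)!).
m = 4, n = 2
Numerator: 4 * 3
Denominator: 2! = 2
C(4, 2) = 6


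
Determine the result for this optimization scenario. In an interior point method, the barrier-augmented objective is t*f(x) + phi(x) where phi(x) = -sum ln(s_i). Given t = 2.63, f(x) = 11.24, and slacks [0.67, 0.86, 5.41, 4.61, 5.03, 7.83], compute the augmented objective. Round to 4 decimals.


Step 1: Compute log-barrier.
ln values: [-0.4005, -0.1508, 1.6882, 1.5282, 1.6154, 2.058]
phi = -(-0.4005 - 0.1508 + 1.6882 + 1.5282 + 1.6154 + 2.058) = -6.3386
Step 2: Compute augmented objective.
t*f(x) = 2.63*11.24 = 29.5612
Total = 29.5612 - 6.3386 = 23.2226


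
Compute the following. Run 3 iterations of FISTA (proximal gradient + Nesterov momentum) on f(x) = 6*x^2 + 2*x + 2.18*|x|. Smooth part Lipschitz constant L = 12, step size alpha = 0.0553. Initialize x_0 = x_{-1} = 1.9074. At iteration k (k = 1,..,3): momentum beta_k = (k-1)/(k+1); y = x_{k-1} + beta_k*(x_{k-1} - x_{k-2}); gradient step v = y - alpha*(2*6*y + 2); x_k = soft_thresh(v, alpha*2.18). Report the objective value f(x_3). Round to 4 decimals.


FISTA on f(x) = 6*x^2 + 2*x + 2.18*|x|
L = 12, alpha = 0.0553
Iteration 1: beta = 0.0, y = 1.9074 + 0.0*(1.9074 - 1.9074) = 1.9074
  grad(y) = 24.8888, v = y - alpha*grad = 0.531
  prox(v) = soft_thresh(0.531, 0.1206) = 0.4105
Iteration 2: beta = 0.3333, y = 0.4105 + 0.3333*(0.4105 - 1.9074) = -0.0885
  grad(y) = 0.9383, v = y - alpha*grad = -0.1404
  prox(v) = soft_thresh(-0.1404, 0.1206) = -0.0198
Iteration 3: beta = 0.5, y = -0.0198 + 0.5*(-0.0198 - 0.4105) = -0.235
  grad(y) = -0.8195, v = y - alpha*grad = -0.1896
  prox(v) = soft_thresh(-0.1896, 0.1206) = -0.0691
f(x_3) = 6*(-0.0691)^2 + 2*(-0.0691) + 2.18*|-0.0691| = 0.0411


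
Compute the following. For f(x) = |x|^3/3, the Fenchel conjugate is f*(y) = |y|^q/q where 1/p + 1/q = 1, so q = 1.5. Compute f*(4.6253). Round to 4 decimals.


The conjugate exponent q satisfies 1/p + 1/q = 1.
p = 3, so q = 3/(3 - 1) = 1.5
|y|^q = 4.6253^1.5 = 9.9474
f*(4.6253) = 9.9474 / 1.5 = 6.6316


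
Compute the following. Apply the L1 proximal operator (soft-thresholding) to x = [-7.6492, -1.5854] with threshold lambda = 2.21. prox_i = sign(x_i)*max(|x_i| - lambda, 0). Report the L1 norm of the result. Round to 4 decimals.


Soft-thresholding with lambda = 2.21:
prox(-7.6492) = sign(-7.6492)*max(|-7.6492| - 2.21, 0) = -5.4392
prox(-1.5854) = sign(-1.5854)*max(|-1.5854| - 2.21, 0) = 0.0
prox(x) = [-5.4392, 0.0]
||prox(x)||_1 = 5.4392 + 0.0 = 5.4392


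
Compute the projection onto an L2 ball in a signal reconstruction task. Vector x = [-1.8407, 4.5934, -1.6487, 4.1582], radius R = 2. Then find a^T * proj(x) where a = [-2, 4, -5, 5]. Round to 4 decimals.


Step 1: Compute ||x|| (intermediates to 6 decimals).
||x|| = sqrt((-1.8407)^2 + 4.5934^2 + (-1.6487)^2 + 4.1582^2) = 6.670558
Step 2: Project.
Since ||x|| > R, scale = R/||x|| = 2/6.670558 = 0.299825, proj(x) = scale * x
proj(x) = [-0.551888, 1.377216, -0.494321, 1.246732]
Step 3: Dot product.
a^T * proj(x) = -2*(-0.551888) + 4*1.377216 - 5*(-0.494321) + 5*1.246732 = 15.3179


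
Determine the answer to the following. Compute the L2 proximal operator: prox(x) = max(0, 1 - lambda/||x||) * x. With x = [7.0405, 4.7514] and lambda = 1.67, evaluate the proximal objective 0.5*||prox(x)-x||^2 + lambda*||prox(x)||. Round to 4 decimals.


Step 1: Compute ||x||.
||x|| = 8.4938
Step 2: Compute scaling factor.
scale = max(0, 1 - 1.67/8.4938) = 0.8034
Step 3: prox(x) = [5.6562, 3.8172]
||prox(x)|| = 6.8238
Step 4: Proximal objective.
0.5*||prox-x||^2 = 1.3945
lambda*||prox|| = 11.3957
Total = 12.7902


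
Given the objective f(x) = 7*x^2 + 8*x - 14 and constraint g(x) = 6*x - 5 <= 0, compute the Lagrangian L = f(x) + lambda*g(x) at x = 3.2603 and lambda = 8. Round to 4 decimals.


Step 1: Evaluate f(x).
f(3.2603) = 7*3.2603^2 + 8*3.2603 - 14 = 86.4893
Step 2: Evaluate g(x).
g(3.2603) = 6*3.2603 - 5 = 14.5618
Step 3: Compute Lagrangian.
L = 86.4893 + 8*14.5618 = 202.9837


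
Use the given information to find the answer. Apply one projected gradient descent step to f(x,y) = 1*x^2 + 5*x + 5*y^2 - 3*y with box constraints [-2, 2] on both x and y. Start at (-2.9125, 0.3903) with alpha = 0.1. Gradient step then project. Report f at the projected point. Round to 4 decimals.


Step 1: Compute gradient at (-2.9125, 0.3903).
grad_x = 2*1*-2.9125 + 5 = -0.825
grad_y = 2*5*0.3903 - 3 = 0.903
Step 2: Gradient step.
x_raw = -2.9125 - 0.1*-0.825 = -2.83
y_raw = 0.3903 - 0.1*0.903 = 0.3
Step 3: Project onto [-2, 2].
x_proj = clip(-2.83) = -2.0
y_proj = clip(0.3) = 0.3
Step 4: Evaluate f.
f(-2.0, 0.3) = -6.45


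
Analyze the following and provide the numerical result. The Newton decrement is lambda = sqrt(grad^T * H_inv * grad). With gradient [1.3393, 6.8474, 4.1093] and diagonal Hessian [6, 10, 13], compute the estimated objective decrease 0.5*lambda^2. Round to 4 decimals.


Step 1: H is diagonal, so H^(-1) * g = [0.2232, 0.6847, 0.3161].
Step 2: g^T H^(-1) g = sum_i g_i^2 / H_ii
  = (1.3393)^2/6 + (6.8474)^2/10 + (4.1093)^2/13
  = 0.299 + 4.6887 + 1.2989 = 6.2866
Step 3: Objective decrease = 0.5 * g^T H^(-1) g = 3.1433


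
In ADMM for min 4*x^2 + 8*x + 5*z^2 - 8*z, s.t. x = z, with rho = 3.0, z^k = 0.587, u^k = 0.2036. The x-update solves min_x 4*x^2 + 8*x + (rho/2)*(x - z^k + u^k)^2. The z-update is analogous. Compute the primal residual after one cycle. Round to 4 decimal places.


ADMM iteration with rho = 3.0, z^k = 0.587, u^k = 0.2036
Step 1: x-update.
Minimize 4*x^2 + 8*x + (3.0/2)*(x - 0.587 + 0.2036)^2
FOC: (2*4 + 3.0)*x = -8 + 3.0*(0.587 - 0.2036)
x^{k+1} = -0.6227
Step 2: z-update.
Minimize 5*z^2 - 8*z + (3.0/2)*(-0.6227 - z + 0.2036)^2
FOC: (2*5 + 3.0)*z = 8 + 3.0*(-0.6227 + 0.2036)
z^{k+1} = 0.5187
Step 3: u-update.
u^{k+1} = 0.2036 - 0.6227 - 0.5187 = -0.9378
Step 4: Primal residual = |-0.6227 - 0.5187| = 1.1414


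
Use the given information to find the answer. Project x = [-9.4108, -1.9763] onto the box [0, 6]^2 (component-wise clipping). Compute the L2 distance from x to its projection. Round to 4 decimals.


Project each component onto [0, 6].
clip(-9.4108) = 0.0, clip(-1.9763) = 0.0
Projection = [0.0, 0.0]
Squared diffs: [88.5632, 3.9058]
Distance = sqrt(92.469) = 9.6161


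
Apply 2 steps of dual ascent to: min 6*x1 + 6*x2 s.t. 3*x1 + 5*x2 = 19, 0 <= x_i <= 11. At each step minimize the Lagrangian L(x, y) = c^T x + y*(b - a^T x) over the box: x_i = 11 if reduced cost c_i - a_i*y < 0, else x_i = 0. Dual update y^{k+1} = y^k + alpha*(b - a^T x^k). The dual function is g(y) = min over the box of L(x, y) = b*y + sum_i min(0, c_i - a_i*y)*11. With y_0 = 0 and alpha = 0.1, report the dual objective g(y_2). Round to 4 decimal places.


Dual ascent for LP: min 6*x1 + 6*x2, 3*x1 + 5*x2 = 19, 0 <= x_i <= 11
Step 1: y^k = 0.0, reduced costs: (6.0, 6.0)
  x^k = (0.0, 0.0), subgradient = b - a^T x = 19.0
  y^{k+1} = 0.0 + 0.1*19.0 = 1.9
Step 2: y^k = 1.9, reduced costs: (0.3, -3.5)
  x^k = (0.0, 11.0), subgradient = b - a^T x = -36.0
  y^{k+1} = 1.9 + 0.1*-36.0 = -1.7
Dual objective at y_2 = -1.7: reduced costs (11.1, 14.5), box minimizer x = (0.0, 0.0)
g(y_2) = b*y + (c1 - a1*y)*x1 + (c2 - a2*y)*x2 = 19*(-1.7) + 11.1*0.0 + 14.5*0.0 = -32.3 + 0.0 + 0.0 = -32.3


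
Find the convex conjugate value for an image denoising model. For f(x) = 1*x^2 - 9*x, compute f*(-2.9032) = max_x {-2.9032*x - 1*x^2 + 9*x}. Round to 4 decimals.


f*(y) = sup_x {y*x - a*x^2 - b*x} = sup_x {(y-b)*x - a*x^2}
FOC: (y - b) - 2a*x = 0 => x* = (y - b)/(2a)
x* = (-2.9032 + 9)/(2*1) = 3.0484
f*(-2.9032) = (y-b)^2/(4a) = (-2.9032 + 9)^2/(4*1)
= 37.171/4 = 9.2927


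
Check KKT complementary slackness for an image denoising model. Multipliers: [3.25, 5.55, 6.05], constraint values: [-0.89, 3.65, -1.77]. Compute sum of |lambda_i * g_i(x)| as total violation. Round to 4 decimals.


KKT complementary slackness check:
lambda_1 * g_1 = 3.25 * -0.89 = -2.8925
lambda_2 * g_2 = 5.55 * 3.65 = 20.2575
lambda_3 * g_3 = 6.05 * -1.77 = -10.7085
Total violation = 2.8925 + 20.2575 + 10.7085 = 33.8585


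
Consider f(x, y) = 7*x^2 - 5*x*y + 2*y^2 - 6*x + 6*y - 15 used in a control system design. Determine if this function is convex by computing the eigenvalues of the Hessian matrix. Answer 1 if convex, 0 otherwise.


The Hessian of f(x,y) = 7*x^2 - 5*x*y + 2*y^2 - 6*x + 6*y - 15 is:
H = [[14, -5], [-5, 4]]
Trace = 14 + 4 = 18
Determinant = 14*4 - (-5)^2 = 31
Discriminant = (18)^2 - 4*31 = 200.0
Eigenvalues: lambda_1 = 1.9289, lambda_2 = 16.0711
The function is convex.

1


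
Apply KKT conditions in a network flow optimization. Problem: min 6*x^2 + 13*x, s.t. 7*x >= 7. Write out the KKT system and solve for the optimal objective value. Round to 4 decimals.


Step 1: Try lambda = 0 (constraint inactive).
x_unc = -13/(2*6) = -1.0833
Check: 7*-1.0833 = -7.5831 < 7 -- violated!
Step 2: Constraint must be active: 7*x = 7
x* = 7/7 = 1.0
lambda = (2*6*1.0 + 13)/7 = 3.5714
Step 3: Compute optimal value.
f(x*) = 6*1.0^2 + 13*1.0 = 19.0


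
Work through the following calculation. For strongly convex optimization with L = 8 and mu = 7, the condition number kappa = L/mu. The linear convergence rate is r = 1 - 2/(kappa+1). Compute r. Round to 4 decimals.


Step 1: Compute the condition number.
kappa = L/mu = 8/7 = 1.1429
Step 2: Compute the convergence rate.
r = 1 - 2/(kappa + 1) = 1 - 2*mu/(L + mu) = (L - mu)/(L + mu) = 1/15 = 0.0667


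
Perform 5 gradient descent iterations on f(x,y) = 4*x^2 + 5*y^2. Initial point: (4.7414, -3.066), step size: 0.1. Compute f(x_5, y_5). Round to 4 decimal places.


Gradient descent on f(x,y) = 4*x^2 + 5*y^2.
Starting point: (4.7414, -3.066), alpha = 0.1
Step 1: grad_x = 2*4*4.7414 = 37.9312, grad_y = 2*5*-3.066 = -30.66
  x_1 = 4.7414 - 0.1*37.9312 = 0.9483
  y_1 = -3.066 - 0.1*-30.66 = 0.0
Step 2: grad_x = 2*4*0.9483 = 7.5862, grad_y = 2*5*0.0 = 0.0
  x_2 = 0.9483 - 0.1*7.5862 = 0.1897
  y_2 = 0.0 - 0.1*0.0 = 0.0
Step 3: grad_x = 2*4*0.1897 = 1.5172, grad_y = 2*5*0.0 = 0.0
  x_3 = 0.1897 - 0.1*1.5172 = 0.0379
  y_3 = 0.0 - 0.1*0.0 = 0.0
Step 4: grad_x = 2*4*0.0379 = 0.3034, grad_y = 2*5*0.0 = 0.0
  x_4 = 0.0379 - 0.1*0.3034 = 0.0076
  y_4 = 0.0 - 0.1*0.0 = 0.0
Step 5: grad_x = 2*4*0.0076 = 0.0607, grad_y = 2*5*0.0 = 0.0
  x_5 = 0.0076 - 0.1*0.0607 = 0.0015
  y_5 = 0.0 - 0.1*0.0 = 0.0
f(0.0015, 0.0) = 4*0.0015^2 + 5*0.0^2 = 0.0


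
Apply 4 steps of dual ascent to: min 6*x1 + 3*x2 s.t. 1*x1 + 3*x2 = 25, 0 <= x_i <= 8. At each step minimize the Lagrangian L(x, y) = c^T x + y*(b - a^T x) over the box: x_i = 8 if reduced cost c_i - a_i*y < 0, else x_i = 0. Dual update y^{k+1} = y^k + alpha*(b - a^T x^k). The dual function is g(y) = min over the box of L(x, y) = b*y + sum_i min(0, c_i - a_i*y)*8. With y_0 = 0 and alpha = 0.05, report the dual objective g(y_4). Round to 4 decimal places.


Dual ascent for LP: min 6*x1 + 3*x2, 1*x1 + 3*x2 = 25, 0 <= x_i <= 8
Step 1: y^k = 0.0, reduced costs: (6.0, 3.0)
  x^k = (0.0, 0.0), subgradient = b - a^T x = 25.0
  y^{k+1} = 0.0 + 0.05*25.0 = 1.25
Step 2: y^k = 1.25, reduced costs: (4.75, -0.75)
  x^k = (0.0, 8.0), subgradient = b - a^T x = 1.0
  y^{k+1} = 1.25 + 0.05*1.0 = 1.3
Step 3: y^k = 1.3, reduced costs: (4.7, -0.9)
  x^k = (0.0, 8.0), subgradient = b - a^T x = 1.0
  y^{k+1} = 1.3 + 0.05*1.0 = 1.35
Step 4: y^k = 1.35, reduced costs: (4.65, -1.05)
  x^k = (0.0, 8.0), subgradient = b - a^T x = 1.0
  y^{k+1} = 1.35 + 0.05*1.0 = 1.4
Dual objective at y_4 = 1.4: reduced costs (4.6, -1.2), box minimizer x = (0.0, 8.0)
g(y_4) = b*y + (c1 - a1*y)*x1 + (c2 - a2*y)*x2 = 25*1.4 + 4.6*0.0 + (-1.2)*8.0 = 35.0 + 0.0 - 9.6 = 25.4


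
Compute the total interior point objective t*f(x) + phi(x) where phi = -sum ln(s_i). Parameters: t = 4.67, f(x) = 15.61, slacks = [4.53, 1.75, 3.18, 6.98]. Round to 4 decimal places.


Step 1: Compute log-barrier.
ln values: [1.5107, 0.5596, 1.1569, 1.943]
phi = -(1.5107 + 0.5596 + 1.1569 + 1.943) = -5.1703
Step 2: Compute augmented objective.
t*f(x) = 4.67*15.61 = 72.8987
Total = 72.8987 - 5.1703 = 67.7284


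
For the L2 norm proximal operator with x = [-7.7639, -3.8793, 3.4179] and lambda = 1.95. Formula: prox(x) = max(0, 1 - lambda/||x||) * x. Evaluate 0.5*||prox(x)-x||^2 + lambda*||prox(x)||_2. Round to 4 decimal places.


Step 1: Compute ||x||.
||x|| = 9.3279
Step 2: Compute scaling factor.
scale = max(0, 1 - 1.95/9.3279) = 0.7909
Step 3: prox(x) = [-6.1408, -3.0683, 2.7034]
||prox(x)|| = 7.3779
Step 4: Proximal objective.
0.5*||prox-x||^2 = 1.9013
lambda*||prox|| = 14.3869
Total = 16.2881


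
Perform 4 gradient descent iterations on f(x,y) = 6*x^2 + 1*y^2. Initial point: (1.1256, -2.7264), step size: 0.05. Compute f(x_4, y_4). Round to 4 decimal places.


Gradient descent on f(x,y) = 6*x^2 + 1*y^2.
Starting point: (1.1256, -2.7264), alpha = 0.05
Step 1: grad_x = 2*6*1.1256 = 13.5072, grad_y = 2*1*-2.7264 = -5.4528
  x_1 = 1.1256 - 0.05*13.5072 = 0.4502
  y_1 = -2.7264 - 0.05*-5.4528 = -2.4538
Step 2: grad_x = 2*6*0.4502 = 5.4029, grad_y = 2*1*-2.4538 = -4.9075
  x_2 = 0.4502 - 0.05*5.4029 = 0.1801
  y_2 = -2.4538 - 0.05*-4.9075 = -2.2084
Step 3: grad_x = 2*6*0.1801 = 2.1612, grad_y = 2*1*-2.2084 = -4.4168
  x_3 = 0.1801 - 0.05*2.1612 = 0.072
  y_3 = -2.2084 - 0.05*-4.4168 = -1.9875
Step 4: grad_x = 2*6*0.072 = 0.8645, grad_y = 2*1*-1.9875 = -3.9751
  x_4 = 0.072 - 0.05*0.8645 = 0.0288
  y_4 = -1.9875 - 0.05*-3.9751 = -1.7888
f(0.0288, -1.7888) = 6*0.0288^2 + 1*(-1.7888)^2 = 3.2048


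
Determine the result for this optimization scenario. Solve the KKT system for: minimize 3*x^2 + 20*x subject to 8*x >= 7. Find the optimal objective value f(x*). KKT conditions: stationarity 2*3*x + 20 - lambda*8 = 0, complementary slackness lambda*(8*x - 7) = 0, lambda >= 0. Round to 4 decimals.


Step 1: Try lambda = 0 (constraint inactive).
x_unc = -20/(2*3) = -3.3333
Check: 8*-3.3333 = -26.6664 < 7 -- violated!
Step 2: Constraint must be active: 8*x = 7
x* = 7/8 = 0.875
lambda = (2*3*0.875 + 20)/8 = 3.1563
Step 3: Compute optimal value.
f(x*) = 3*0.875^2 + 20*0.875 = 19.7969


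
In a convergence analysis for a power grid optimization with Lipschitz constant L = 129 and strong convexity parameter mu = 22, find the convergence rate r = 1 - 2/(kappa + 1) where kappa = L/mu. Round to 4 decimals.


Step 1: Compute the condition number.
kappa = L/mu = 129/22 = 5.8636
Step 2: Compute the convergence rate.
r = 1 - 2/(kappa + 1) = 1 - 2*mu/(L + mu) = (L - mu)/(L + mu) = 107/151 = 0.7086


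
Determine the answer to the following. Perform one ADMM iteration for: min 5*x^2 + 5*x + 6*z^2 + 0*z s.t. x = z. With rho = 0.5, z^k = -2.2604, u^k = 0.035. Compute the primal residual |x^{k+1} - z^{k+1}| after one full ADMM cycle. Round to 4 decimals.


ADMM iteration with rho = 0.5, z^k = -2.2604, u^k = 0.035
Step 1: x-update.
Minimize 5*x^2 + 5*x + (0.5/2)*(x + 2.2604 + 0.035)^2
FOC: (2*5 + 0.5)*x = -5 + 0.5*(-2.2604 - 0.035)
x^{k+1} = -0.5855
Step 2: z-update.
Minimize 6*z^2 + 0*z + (0.5/2)*(-0.5855 - z + 0.035)^2
FOC: (2*6 + 0.5)*z = 0 + 0.5*(-0.5855 + 0.035)
z^{k+1} = -0.022
Step 3: u-update.
u^{k+1} = 0.035 - 0.5855 + 0.022 = -0.5285
Step 4: Primal residual = |-0.5855 + 0.022| = 0.5635


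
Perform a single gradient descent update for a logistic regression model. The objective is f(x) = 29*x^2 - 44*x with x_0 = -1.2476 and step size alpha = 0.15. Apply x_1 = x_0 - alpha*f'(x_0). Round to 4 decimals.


We compute the gradient at x_0 and apply the update.
f'(x) = 58*x - 44
f'(-1.2476) = 58*-1.2476 - 44 = -116.3608
x_1 = -1.2476 - 0.15*-116.3608 = 16.2065


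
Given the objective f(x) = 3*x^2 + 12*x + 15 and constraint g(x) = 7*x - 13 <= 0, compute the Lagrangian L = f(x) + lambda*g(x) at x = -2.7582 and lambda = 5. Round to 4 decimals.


Step 1: Evaluate f(x).
f(-2.7582) = 3*(-2.7582)^2 + 12*(-2.7582) + 15 = 4.7246
Step 2: Evaluate g(x).
g(-2.7582) = 7*-2.7582 - 13 = -32.3074
Step 3: Compute Lagrangian.
L = 4.7246 + 5*-32.3074 = -156.8124


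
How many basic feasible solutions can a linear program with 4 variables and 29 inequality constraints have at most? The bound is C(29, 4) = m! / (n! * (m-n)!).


Each vertex corresponds to some choice of n active constraints out of m, so the number of vertices is at most C(m, n) = m! / (n!(m-n)!).
m = 29, n = 4
Numerator: 29 * 28 * 27 * 26
Denominator: 4! = 24
C(29, 4) = 23751


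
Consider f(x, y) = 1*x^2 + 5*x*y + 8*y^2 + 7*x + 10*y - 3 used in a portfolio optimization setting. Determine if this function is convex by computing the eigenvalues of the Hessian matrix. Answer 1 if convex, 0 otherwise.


The Hessian of f(x,y) = 1*x^2 + 5*x*y + 8*y^2 + 7*x + 10*y - 3 is:
H = [[2, 5], [5, 16]]
Trace = 2 + 16 = 18
Determinant = 2*16 - (5)^2 = 7
Discriminant = (18)^2 - 4*7 = 296.0
Eigenvalues: lambda_1 = 0.3977, lambda_2 = 17.6023
The function is convex.

1


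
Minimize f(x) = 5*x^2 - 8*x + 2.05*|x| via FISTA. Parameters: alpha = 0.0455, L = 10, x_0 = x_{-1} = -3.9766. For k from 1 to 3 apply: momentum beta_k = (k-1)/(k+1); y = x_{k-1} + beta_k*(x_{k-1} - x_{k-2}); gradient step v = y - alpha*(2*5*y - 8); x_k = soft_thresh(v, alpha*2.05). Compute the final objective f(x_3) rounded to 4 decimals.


FISTA on f(x) = 5*x^2 - 8*x + 2.05*|x|
L = 10, alpha = 0.0455
Iteration 1: beta = 0.0, y = -3.9766 + 0.0*(-3.9766 + 3.9766) = -3.9766
  grad(y) = -47.766, v = y - alpha*grad = -1.8032
  prox(v) = soft_thresh(-1.8032, 0.0933) = -1.71
Iteration 2: beta = 0.3333, y = -1.71 + 0.3333*(-1.71 + 3.9766) = -0.9544
  grad(y) = -17.5443, v = y - alpha*grad = -0.1562
  prox(v) = soft_thresh(-0.1562, 0.0933) = -0.0629
Iteration 3: beta = 0.5, y = -0.0629 + 0.5*(-0.0629 + 1.71) = 0.7607
  grad(y) = -0.3935, v = y - alpha*grad = 0.7786
  prox(v) = soft_thresh(0.7786, 0.0933) = 0.6853
f(x_3) = 5*0.6853^2 - 8*0.6853 + 2.05*|0.6853| = -1.7294


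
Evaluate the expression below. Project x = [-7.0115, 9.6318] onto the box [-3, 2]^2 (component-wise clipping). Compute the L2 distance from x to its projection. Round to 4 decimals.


Project each component onto [-3, 2].
clip(-7.0115) = -3.0, clip(9.6318) = 2.0
Projection = [-3.0, 2.0]
Squared diffs: [16.0921, 58.2444]
Distance = sqrt(74.3365) = 8.6219


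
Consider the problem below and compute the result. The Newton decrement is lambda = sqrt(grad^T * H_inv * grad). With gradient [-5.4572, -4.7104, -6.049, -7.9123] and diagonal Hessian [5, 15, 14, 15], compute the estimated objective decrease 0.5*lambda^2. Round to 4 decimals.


Step 1: H is diagonal, so H^(-1) * g = [-1.0914, -0.314, -0.4321, -0.5275].
Step 2: g^T H^(-1) g = sum_i g_i^2 / H_ii
  = (-5.4572)^2/5 + (-4.7104)^2/15 + (-6.049)^2/14 + (-7.9123)^2/15
  = 5.9562 + 1.4792 + 2.6136 + 4.1736 = 14.2226
Step 3: Objective decrease = 0.5 * g^T H^(-1) g = 7.1113


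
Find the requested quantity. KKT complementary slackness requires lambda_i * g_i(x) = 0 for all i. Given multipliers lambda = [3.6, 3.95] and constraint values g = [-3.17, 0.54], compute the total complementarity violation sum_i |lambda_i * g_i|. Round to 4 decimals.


KKT complementary slackness check:
lambda_1 * g_1 = 3.6 * -3.17 = -11.412
lambda_2 * g_2 = 3.95 * 0.54 = 2.133
Total violation = 11.412 + 2.133 = 13.545


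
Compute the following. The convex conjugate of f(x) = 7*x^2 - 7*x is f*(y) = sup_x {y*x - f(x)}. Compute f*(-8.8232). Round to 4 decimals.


f*(y) = sup_x {y*x - a*x^2 - b*x} = sup_x {(y-b)*x - a*x^2}
FOC: (y - b) - 2a*x = 0 => x* = (y - b)/(2a)
x* = (-8.8232 + 7)/(2*7) = -0.1302
f*(-8.8232) = (y-b)^2/(4a) = (-8.8232 + 7)^2/(4*7)
= 3.3241/28 = 0.1187


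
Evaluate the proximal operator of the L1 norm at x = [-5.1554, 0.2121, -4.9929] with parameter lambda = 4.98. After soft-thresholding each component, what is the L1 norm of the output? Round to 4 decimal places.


Soft-thresholding with lambda = 4.98:
prox(-5.1554) = sign(-5.1554)*max(|-5.1554| - 4.98, 0) = -0.1754
prox(0.2121) = sign(0.2121)*max(|0.2121| - 4.98, 0) = 0.0
prox(-4.9929) = sign(-4.9929)*max(|-4.9929| - 4.98, 0) = -0.0129
prox(x) = [-0.1754, 0.0, -0.0129]
||prox(x)||_1 = 0.1754 + 0.0 + 0.0129 = 0.1883


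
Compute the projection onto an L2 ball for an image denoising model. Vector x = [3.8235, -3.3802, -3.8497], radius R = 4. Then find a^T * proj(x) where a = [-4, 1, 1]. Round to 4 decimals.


Step 1: Compute ||x|| (intermediates to 6 decimals).
||x|| = sqrt(3.8235^2 + (-3.3802)^2 + (-3.8497)^2) = 6.392581
Step 2: Project.
Since ||x|| > R, scale = R/||x|| = 4/6.392581 = 0.625725, proj(x) = scale * x
proj(x) = [2.39246, -2.115076, -2.408854]
Step 3: Dot product.
a^T * proj(x) = -4*2.39246 + 1*(-2.115076) + 1*(-2.408854) = -14.0938


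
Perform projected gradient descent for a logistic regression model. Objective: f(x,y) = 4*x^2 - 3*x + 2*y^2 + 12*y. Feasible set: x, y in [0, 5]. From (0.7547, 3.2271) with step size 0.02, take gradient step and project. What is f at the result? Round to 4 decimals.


Step 1: Compute gradient at (0.7547, 3.2271).
grad_x = 2*4*0.7547 - 3 = 3.0376
grad_y = 2*2*3.2271 + 12 = 24.9084
Step 2: Gradient step.
x_raw = 0.7547 - 0.02*3.0376 = 0.6939
y_raw = 3.2271 - 0.02*24.9084 = 2.7289
Step 3: Project onto [0, 5].
x_proj = clip(0.6939) = 0.6939
y_proj = clip(2.7289) = 2.7289
Step 4: Evaluate f.
f(0.6939, 2.7289) = 47.4857


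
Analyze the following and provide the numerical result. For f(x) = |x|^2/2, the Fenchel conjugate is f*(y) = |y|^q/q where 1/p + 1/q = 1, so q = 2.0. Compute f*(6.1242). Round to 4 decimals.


The conjugate exponent q satisfies 1/p + 1/q = 1.
p = 2, so q = 2/(2 - 1) = 2.0
|y|^q = 6.1242^2.0 = 37.5058
f*(6.1242) = 37.5058 / 2.0 = 18.7529


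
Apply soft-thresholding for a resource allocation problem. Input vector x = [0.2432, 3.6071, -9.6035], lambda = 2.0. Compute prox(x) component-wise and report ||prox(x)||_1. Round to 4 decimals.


Soft-thresholding with lambda = 2.0:
prox(0.2432) = sign(0.2432)*max(|0.2432| - 2.0, 0) = 0.0
prox(3.6071) = sign(3.6071)*max(|3.6071| - 2.0, 0) = 1.6071
prox(-9.6035) = sign(-9.6035)*max(|-9.6035| - 2.0, 0) = -7.6035
prox(x) = [0.0, 1.6071, -7.6035]
||prox(x)||_1 = 0.0 + 1.6071 + 7.6035 = 9.2106


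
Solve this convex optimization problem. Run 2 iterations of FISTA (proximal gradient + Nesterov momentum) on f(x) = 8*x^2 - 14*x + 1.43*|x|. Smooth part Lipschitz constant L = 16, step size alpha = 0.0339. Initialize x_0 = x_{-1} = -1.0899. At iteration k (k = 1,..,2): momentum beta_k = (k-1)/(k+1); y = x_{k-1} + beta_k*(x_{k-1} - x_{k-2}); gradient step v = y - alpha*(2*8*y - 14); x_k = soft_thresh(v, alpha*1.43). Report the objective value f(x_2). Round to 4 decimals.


FISTA on f(x) = 8*x^2 - 14*x + 1.43*|x|
L = 16, alpha = 0.0339
Iteration 1: beta = 0.0, y = -1.0899 + 0.0*(-1.0899 + 1.0899) = -1.0899
  grad(y) = -31.4384, v = y - alpha*grad = -0.0241
  prox(v) = soft_thresh(-0.0241, 0.0485) = 0.0
Iteration 2: beta = 0.3333, y = 0.0 + 0.3333*(0.0 + 1.0899) = 0.3633
  grad(y) = -8.1872, v = y - alpha*grad = 0.6408
  prox(v) = soft_thresh(0.6408, 0.0485) = 0.5924
f(x_2) = 8*0.5924^2 - 14*0.5924 + 1.43*|0.5924| = -4.6389


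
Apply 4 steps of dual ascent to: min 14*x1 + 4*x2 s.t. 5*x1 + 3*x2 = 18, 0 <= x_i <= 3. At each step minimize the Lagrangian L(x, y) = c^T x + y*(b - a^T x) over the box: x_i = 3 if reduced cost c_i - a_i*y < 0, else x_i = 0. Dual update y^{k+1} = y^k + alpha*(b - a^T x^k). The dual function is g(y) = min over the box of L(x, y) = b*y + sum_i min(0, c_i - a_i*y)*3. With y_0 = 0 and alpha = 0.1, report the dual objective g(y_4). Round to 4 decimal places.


Dual ascent for LP: min 14*x1 + 4*x2, 5*x1 + 3*x2 = 18, 0 <= x_i <= 3
Step 1: y^k = 0.0, reduced costs: (14.0, 4.0)
  x^k = (0.0, 0.0), subgradient = b - a^T x = 18.0
  y^{k+1} = 0.0 + 0.1*18.0 = 1.8
Step 2: y^k = 1.8, reduced costs: (5.0, -1.4)
  x^k = (0.0, 3.0), subgradient = b - a^T x = 9.0
  y^{k+1} = 1.8 + 0.1*9.0 = 2.7
Step 3: y^k = 2.7, reduced costs: (0.5, -4.1)
  x^k = (0.0, 3.0), subgradient = b - a^T x = 9.0
  y^{k+1} = 2.7 + 0.1*9.0 = 3.6
Step 4: y^k = 3.6, reduced costs: (-4.0, -6.8)
  x^k = (3.0, 3.0), subgradient = b - a^T x = -6.0
  y^{k+1} = 3.6 + 0.1*-6.0 = 3.0
Dual objective at y_4 = 3.0: reduced costs (-1.0, -5.0), box minimizer x = (3.0, 3.0)
g(y_4) = b*y + (c1 - a1*y)*x1 + (c2 - a2*y)*x2 = 18*3.0 + (-1.0)*3.0 + (-5.0)*3.0 = 54.0 - 3.0 - 15.0 = 36.0


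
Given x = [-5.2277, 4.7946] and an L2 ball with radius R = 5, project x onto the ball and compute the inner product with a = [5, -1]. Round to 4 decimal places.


Step 1: Compute ||x|| (intermediates to 6 decimals).
||x|| = sqrt((-5.2277)^2 + 4.7946^2) = 7.09345
Step 2: Project.
Since ||x|| > R, scale = R/||x|| = 5/7.09345 = 0.704876, proj(x) = scale * x
proj(x) = [-3.68488, 3.379598]
Step 3: Dot product.
a^T * proj(x) = 5*(-3.68488) - 1*3.379598 = -21.804


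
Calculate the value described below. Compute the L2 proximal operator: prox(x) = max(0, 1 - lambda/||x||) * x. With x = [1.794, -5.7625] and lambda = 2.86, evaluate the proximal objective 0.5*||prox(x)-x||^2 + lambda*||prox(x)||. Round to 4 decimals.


Step 1: Compute ||x||.
||x|| = 6.0353
Step 2: Compute scaling factor.
scale = max(0, 1 - 2.86/6.0353) = 0.5261
Step 3: prox(x) = [0.9439, -3.0318]
||prox(x)|| = 3.1753
Step 4: Proximal objective.
0.5*||prox-x||^2 = 4.0898
lambda*||prox|| = 9.0814
Total = 13.1712


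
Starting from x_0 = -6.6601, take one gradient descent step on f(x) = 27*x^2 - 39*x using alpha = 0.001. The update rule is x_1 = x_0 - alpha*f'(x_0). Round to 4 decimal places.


We compute the gradient at x_0 and apply the update.
f'(x) = 54*x - 39
f'(-6.6601) = 54*-6.6601 - 39 = -398.6454
x_1 = -6.6601 - 0.001*-398.6454 = -6.2615


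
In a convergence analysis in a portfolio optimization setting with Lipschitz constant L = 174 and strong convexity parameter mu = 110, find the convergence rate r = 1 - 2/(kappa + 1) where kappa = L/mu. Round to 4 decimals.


Step 1: Compute the condition number.
kappa = L/mu = 174/110 = 1.5818
Step 2: Compute the convergence rate.
r = 1 - 2/(kappa + 1) = 1 - 2*mu/(L + mu) = (L - mu)/(L + mu) = 64/284 = 0.2254


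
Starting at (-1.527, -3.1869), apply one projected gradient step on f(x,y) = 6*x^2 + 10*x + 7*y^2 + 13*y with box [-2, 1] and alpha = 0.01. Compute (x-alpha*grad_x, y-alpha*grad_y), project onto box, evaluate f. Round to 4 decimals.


Step 1: Compute gradient at (-1.527, -3.1869).
grad_x = 2*6*-1.527 + 10 = -8.324
grad_y = 2*7*-3.1869 + 13 = -31.6166
Step 2: Gradient step.
x_raw = -1.527 - 0.01*-8.324 = -1.4438
y_raw = -3.1869 - 0.01*-31.6166 = -2.8707
Step 3: Project onto [-2, 1].
x_proj = clip(-1.4438) = -1.4438
y_proj = clip(-2.8707) = -2.0
Step 4: Evaluate f.
f(-1.4438, -2.0) = 0.0691
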